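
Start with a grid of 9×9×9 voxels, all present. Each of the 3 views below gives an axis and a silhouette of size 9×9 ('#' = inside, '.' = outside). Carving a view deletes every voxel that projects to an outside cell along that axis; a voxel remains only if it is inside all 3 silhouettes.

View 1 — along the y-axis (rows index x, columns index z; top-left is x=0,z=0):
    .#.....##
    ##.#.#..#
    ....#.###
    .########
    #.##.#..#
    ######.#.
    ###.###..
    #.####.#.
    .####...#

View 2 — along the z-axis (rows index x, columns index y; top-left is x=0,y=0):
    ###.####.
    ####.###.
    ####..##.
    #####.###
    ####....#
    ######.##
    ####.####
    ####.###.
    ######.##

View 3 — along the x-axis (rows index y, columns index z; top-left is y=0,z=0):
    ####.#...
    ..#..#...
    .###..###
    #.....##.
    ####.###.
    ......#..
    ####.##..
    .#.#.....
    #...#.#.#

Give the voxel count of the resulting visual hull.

146 voxels

full grid |V| = 729
carve view 1 (along y, XZ-mask fill 49/81): 441 voxels remain
carve view 2 (along z, XY-mask fill 64/81): 355 voxels remain
carve view 3 (along x, YZ-mask fill 36/81): 146 voxels remain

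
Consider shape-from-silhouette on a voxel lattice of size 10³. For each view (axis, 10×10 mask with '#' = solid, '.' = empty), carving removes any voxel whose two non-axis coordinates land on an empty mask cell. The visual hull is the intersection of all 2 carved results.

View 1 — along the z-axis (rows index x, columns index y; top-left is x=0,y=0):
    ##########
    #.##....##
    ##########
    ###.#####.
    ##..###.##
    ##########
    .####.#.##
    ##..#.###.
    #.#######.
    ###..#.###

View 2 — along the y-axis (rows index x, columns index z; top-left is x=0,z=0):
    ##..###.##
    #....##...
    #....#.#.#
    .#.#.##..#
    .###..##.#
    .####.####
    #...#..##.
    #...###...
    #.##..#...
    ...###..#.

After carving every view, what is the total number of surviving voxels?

|visual hull| = 399

full grid |V| = 1000
step 1: project along z, AND mask (78/100) → |grid| = 780
step 2: project along y, AND mask (49/100) → |grid| = 399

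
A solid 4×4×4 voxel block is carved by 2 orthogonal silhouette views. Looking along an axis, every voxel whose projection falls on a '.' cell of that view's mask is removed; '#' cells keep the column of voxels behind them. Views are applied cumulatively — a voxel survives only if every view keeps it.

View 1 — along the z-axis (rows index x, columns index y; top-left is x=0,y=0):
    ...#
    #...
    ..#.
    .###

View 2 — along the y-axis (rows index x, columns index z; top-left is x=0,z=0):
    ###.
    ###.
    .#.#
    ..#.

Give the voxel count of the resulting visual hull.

remaining voxels: 11

before carving: 64 voxels (4×4×4)
step 1: project along z, AND mask (6/16) → |grid| = 24
step 2: project along y, AND mask (9/16) → |grid| = 11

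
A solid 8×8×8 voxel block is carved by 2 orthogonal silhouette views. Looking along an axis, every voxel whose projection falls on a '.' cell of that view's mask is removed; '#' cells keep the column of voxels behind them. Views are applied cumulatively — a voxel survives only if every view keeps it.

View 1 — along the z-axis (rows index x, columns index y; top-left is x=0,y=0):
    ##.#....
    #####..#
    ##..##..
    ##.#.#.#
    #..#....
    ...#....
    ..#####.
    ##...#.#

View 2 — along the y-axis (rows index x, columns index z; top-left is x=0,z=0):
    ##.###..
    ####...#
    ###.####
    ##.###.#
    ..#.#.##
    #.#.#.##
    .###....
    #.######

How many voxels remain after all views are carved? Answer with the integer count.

|visual hull| = 159

initial block: 8^3 = 512
after view 1 [z-axis, 30 of 64 cells solid] → remaining = 240
after view 2 [y-axis, 42 of 64 cells solid] → remaining = 159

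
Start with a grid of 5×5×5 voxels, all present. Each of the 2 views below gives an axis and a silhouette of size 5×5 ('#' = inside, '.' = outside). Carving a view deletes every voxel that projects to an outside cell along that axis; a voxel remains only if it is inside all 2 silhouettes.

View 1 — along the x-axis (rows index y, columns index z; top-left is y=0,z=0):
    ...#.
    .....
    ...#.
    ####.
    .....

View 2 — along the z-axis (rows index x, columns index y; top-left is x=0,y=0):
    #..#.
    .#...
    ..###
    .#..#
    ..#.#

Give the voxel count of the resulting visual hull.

start: 5×5×5 = 125 voxels
  1. axis=0 (YZ plane), |mask|=6  ⇒  voxels=30
  2. axis=2 (XY plane), |mask|=10  ⇒  voxels=11

voxel count = 11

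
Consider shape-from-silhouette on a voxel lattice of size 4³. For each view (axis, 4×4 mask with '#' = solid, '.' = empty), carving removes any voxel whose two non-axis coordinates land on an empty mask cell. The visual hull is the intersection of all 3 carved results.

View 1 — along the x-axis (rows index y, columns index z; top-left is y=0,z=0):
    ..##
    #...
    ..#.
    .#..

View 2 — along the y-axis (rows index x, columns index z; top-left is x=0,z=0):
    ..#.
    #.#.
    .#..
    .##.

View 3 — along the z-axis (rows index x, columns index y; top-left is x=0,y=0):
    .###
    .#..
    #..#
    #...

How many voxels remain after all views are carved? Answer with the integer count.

full grid |V| = 64
carve view 1 (along x, YZ-mask fill 5/16): 20 voxels remain
carve view 2 (along y, XZ-mask fill 6/16): 9 voxels remain
carve view 3 (along z, XY-mask fill 7/16): 4 voxels remain

|visual hull| = 4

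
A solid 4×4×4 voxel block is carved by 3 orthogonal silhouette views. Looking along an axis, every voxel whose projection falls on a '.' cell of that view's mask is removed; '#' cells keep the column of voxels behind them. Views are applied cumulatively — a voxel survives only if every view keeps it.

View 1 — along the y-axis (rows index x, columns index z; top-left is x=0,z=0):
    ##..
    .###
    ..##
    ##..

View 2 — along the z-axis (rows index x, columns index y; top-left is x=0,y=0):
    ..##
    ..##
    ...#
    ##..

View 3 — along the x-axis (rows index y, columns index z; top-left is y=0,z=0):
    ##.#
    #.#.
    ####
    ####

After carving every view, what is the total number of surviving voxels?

before carving: 64 voxels (4×4×4)
carve view 1 (along y, XZ-mask fill 9/16): 36 voxels remain
carve view 2 (along z, XY-mask fill 7/16): 16 voxels remain
carve view 3 (along x, YZ-mask fill 13/16): 15 voxels remain

15 voxels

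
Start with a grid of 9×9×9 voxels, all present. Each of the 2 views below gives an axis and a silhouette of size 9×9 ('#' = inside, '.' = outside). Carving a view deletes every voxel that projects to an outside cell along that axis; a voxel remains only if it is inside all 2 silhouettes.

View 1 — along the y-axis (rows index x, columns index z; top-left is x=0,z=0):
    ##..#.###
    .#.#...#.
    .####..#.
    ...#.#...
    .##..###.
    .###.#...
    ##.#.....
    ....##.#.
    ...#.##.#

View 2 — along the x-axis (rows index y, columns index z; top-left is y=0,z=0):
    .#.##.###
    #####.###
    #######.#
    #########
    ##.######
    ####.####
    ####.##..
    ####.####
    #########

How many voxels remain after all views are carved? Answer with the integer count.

start: 9×9×9 = 729 voxels
[1] y-view keeps 35 columns → grid now 315
[2] x-view keeps 70 columns → grid now 276

voxel count = 276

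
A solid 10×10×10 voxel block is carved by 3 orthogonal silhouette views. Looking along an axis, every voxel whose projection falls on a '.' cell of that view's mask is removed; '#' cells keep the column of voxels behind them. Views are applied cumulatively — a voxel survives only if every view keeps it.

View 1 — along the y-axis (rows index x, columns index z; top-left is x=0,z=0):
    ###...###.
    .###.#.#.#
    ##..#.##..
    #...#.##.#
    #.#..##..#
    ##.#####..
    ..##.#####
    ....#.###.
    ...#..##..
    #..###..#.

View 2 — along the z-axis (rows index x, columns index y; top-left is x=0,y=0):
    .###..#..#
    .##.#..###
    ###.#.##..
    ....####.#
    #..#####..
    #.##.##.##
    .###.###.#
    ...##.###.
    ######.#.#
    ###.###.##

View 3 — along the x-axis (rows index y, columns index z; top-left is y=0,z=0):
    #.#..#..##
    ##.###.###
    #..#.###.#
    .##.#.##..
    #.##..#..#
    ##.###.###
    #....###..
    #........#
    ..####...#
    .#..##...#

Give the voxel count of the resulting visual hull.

start: 10×10×10 = 1000 voxels
[1] y-view keeps 53 columns → grid now 530
[2] z-view keeps 63 columns → grid now 333
[3] x-view keeps 52 columns → grid now 175

|visual hull| = 175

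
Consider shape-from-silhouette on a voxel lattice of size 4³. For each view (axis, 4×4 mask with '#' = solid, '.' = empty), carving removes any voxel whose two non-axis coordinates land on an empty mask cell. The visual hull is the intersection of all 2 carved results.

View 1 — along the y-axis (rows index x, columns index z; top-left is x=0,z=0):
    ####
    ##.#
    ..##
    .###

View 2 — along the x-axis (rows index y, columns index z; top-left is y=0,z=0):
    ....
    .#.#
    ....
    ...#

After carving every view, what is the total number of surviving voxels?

remaining voxels: 11

full grid |V| = 64
step 1: project along y, AND mask (12/16) → |grid| = 48
step 2: project along x, AND mask (3/16) → |grid| = 11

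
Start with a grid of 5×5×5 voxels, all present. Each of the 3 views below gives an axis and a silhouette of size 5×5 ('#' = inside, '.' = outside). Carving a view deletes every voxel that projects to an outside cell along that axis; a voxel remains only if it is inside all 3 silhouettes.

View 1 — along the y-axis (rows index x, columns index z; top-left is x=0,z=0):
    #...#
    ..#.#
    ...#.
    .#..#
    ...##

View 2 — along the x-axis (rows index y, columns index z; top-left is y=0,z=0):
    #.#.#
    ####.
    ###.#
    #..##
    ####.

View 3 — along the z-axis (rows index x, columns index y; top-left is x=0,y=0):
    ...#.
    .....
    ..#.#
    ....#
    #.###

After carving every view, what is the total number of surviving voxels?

9 voxels

start: 5×5×5 = 125 voxels
after view 1 [y-axis, 9 of 25 cells solid] → remaining = 45
after view 2 [x-axis, 18 of 25 cells solid] → remaining = 30
after view 3 [z-axis, 8 of 25 cells solid] → remaining = 9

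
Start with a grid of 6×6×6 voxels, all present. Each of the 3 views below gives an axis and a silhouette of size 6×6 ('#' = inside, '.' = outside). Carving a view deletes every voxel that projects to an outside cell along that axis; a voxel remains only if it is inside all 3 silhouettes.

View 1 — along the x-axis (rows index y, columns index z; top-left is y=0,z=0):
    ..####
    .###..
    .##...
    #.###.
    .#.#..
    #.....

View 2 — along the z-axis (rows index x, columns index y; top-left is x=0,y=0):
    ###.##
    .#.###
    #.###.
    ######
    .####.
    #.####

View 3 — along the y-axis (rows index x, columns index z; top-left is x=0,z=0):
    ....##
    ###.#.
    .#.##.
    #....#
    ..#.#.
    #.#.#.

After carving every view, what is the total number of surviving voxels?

|visual hull| = 30

start: 6×6×6 = 216 voxels
after view 1 [x-axis, 16 of 36 cells solid] → remaining = 96
after view 2 [z-axis, 28 of 36 cells solid] → remaining = 74
after view 3 [y-axis, 16 of 36 cells solid] → remaining = 30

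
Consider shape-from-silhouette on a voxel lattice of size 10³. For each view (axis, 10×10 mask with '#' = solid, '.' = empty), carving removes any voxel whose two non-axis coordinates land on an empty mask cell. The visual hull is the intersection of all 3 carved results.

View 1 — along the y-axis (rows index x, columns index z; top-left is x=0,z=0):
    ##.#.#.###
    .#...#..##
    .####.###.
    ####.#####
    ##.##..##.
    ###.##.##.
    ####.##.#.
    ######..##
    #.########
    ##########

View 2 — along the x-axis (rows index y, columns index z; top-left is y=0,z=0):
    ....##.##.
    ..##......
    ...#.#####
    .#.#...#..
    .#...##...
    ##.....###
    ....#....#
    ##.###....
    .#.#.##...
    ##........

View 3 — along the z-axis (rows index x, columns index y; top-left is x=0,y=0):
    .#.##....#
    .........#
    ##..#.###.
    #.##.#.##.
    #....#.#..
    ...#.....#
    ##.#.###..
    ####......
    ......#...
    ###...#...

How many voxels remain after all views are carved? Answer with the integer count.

initial block: 10^3 = 1000
V1 y: intersect with XZ mask (74 set) -- 740 left
V2 x: intersect with YZ mask (36 set) -- 274 left
V3 z: intersect with XY mask (37 set) -- 103 left

|visual hull| = 103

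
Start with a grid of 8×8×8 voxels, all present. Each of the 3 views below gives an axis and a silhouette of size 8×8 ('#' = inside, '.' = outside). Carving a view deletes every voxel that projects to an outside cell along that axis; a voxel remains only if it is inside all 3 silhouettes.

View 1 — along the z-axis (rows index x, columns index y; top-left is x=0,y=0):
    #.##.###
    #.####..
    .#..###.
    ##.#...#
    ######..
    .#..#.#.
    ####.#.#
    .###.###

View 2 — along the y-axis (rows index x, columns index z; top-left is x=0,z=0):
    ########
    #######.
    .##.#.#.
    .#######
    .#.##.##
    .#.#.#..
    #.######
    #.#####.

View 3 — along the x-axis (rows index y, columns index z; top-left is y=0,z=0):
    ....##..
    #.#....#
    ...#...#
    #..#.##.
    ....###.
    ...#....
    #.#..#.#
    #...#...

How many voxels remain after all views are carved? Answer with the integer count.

76 voxels

start: 8×8×8 = 512 voxels
carve view 1 (along z, XY-mask fill 40/64): 320 voxels remain
carve view 2 (along y, XZ-mask fill 47/64): 244 voxels remain
carve view 3 (along x, YZ-mask fill 21/64): 76 voxels remain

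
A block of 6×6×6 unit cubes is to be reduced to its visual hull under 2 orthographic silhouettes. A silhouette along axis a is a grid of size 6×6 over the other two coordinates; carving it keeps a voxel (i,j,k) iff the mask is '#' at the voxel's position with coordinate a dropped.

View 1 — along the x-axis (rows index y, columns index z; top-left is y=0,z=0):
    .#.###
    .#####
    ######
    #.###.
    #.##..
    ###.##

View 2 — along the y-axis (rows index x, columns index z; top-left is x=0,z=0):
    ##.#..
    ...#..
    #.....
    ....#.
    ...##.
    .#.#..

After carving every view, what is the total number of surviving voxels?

start: 6×6×6 = 216 voxels
  1. axis=0 (YZ plane), |mask|=27  ⇒  voxels=162
  2. axis=1 (XZ plane), |mask|=10  ⇒  voxels=46

|visual hull| = 46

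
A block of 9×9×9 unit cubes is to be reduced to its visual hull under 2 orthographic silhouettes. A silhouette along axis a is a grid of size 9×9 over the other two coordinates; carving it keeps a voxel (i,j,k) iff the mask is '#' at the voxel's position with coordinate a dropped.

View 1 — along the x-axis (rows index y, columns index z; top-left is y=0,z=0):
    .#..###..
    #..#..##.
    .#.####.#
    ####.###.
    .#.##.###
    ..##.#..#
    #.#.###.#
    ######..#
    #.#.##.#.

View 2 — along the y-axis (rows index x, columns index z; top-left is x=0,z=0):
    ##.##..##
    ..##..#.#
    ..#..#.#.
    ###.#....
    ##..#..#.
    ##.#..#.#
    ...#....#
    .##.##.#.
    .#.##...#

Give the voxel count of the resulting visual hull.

voxel count = 197

initial block: 9^3 = 729
after view 1 [x-axis, 49 of 81 cells solid] → remaining = 441
after view 2 [y-axis, 37 of 81 cells solid] → remaining = 197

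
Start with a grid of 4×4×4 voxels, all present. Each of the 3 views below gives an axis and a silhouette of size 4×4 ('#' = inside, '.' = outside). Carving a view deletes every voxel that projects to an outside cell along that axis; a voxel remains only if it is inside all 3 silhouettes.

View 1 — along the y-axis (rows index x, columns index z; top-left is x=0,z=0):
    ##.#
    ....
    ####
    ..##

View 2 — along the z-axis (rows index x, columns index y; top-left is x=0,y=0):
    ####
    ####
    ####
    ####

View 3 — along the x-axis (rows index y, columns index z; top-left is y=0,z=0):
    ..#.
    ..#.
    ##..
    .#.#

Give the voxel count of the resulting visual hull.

initial block: 4^3 = 64
after view 1 [y-axis, 9 of 16 cells solid] → remaining = 36
after view 2 [z-axis, 16 of 16 cells solid] → remaining = 36
after view 3 [x-axis, 6 of 16 cells solid] → remaining = 13

|visual hull| = 13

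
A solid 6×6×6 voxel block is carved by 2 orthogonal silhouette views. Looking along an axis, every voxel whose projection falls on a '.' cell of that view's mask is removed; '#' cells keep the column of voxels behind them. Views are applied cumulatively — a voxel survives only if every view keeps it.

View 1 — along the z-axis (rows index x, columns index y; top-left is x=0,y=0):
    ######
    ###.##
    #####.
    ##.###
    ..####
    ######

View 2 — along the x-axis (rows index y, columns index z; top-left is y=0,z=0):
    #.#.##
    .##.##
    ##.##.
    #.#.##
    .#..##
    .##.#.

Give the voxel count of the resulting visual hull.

113 voxels

before carving: 216 voxels (6×6×6)
  1. axis=2 (XY plane), |mask|=31  ⇒  voxels=186
  2. axis=0 (YZ plane), |mask|=22  ⇒  voxels=113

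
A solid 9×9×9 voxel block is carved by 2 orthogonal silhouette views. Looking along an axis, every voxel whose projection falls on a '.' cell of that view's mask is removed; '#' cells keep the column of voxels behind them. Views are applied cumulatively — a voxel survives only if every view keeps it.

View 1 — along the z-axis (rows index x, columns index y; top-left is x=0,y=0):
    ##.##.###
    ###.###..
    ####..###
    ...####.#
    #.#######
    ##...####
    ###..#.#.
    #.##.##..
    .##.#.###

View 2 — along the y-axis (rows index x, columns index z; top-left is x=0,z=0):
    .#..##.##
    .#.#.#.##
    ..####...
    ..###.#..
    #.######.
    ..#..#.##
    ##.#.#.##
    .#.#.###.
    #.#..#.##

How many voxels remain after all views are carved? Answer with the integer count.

voxel count = 278

start: 9×9×9 = 729 voxels
after view 1 [z-axis, 55 of 81 cells solid] → remaining = 495
after view 2 [y-axis, 45 of 81 cells solid] → remaining = 278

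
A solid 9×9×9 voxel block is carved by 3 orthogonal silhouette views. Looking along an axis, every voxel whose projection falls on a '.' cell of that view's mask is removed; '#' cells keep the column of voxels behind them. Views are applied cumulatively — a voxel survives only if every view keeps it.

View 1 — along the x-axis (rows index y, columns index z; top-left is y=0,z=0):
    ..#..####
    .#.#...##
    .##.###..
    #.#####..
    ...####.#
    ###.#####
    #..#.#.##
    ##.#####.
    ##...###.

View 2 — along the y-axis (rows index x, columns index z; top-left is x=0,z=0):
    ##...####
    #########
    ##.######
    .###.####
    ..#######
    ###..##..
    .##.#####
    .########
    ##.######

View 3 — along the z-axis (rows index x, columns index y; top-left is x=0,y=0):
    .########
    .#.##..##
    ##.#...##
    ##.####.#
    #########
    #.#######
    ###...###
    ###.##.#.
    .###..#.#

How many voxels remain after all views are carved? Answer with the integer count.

|visual hull| = 263

initial block: 9^3 = 729
after view 1 [x-axis, 50 of 81 cells solid] → remaining = 450
after view 2 [y-axis, 65 of 81 cells solid] → remaining = 372
after view 3 [z-axis, 59 of 81 cells solid] → remaining = 263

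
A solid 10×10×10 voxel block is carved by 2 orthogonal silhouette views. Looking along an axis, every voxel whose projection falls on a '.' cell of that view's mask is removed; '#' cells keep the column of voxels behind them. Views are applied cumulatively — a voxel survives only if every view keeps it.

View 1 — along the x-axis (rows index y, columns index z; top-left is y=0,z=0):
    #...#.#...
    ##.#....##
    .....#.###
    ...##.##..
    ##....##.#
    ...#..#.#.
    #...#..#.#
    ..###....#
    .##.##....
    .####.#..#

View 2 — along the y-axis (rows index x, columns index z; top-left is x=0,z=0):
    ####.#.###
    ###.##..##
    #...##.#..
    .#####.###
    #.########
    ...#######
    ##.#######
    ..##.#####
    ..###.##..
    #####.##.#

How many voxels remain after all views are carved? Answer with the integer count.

full grid |V| = 1000
[1] x-view keeps 42 columns → grid now 420
[2] y-view keeps 72 columns → grid now 304

remaining voxels: 304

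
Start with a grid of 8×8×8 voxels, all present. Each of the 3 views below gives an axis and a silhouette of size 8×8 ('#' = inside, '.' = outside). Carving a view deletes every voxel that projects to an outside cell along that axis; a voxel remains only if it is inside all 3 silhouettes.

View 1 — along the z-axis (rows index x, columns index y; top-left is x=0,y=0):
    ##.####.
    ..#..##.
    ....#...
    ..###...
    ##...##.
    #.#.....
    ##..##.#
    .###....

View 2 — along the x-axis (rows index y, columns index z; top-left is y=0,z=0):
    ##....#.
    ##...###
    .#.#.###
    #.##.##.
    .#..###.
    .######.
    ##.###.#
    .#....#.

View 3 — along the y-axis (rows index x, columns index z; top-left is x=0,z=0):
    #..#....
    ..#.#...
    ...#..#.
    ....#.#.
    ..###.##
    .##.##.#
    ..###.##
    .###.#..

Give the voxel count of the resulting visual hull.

before carving: 512 voxels (8×8×8)
V1 z: intersect with XY mask (27 set) -- 216 left
V2 x: intersect with YZ mask (36 set) -- 127 left
V3 y: intersect with XZ mask (27 set) -- 47 left

voxel count = 47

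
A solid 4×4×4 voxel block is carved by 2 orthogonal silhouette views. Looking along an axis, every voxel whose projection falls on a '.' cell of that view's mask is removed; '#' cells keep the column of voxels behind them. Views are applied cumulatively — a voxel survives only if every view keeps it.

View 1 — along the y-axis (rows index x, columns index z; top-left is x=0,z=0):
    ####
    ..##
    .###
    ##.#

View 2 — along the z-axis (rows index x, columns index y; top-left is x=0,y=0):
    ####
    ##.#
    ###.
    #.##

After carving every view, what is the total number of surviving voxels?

full grid |V| = 64
step 1: project along y, AND mask (12/16) → |grid| = 48
step 2: project along z, AND mask (13/16) → |grid| = 40

40 voxels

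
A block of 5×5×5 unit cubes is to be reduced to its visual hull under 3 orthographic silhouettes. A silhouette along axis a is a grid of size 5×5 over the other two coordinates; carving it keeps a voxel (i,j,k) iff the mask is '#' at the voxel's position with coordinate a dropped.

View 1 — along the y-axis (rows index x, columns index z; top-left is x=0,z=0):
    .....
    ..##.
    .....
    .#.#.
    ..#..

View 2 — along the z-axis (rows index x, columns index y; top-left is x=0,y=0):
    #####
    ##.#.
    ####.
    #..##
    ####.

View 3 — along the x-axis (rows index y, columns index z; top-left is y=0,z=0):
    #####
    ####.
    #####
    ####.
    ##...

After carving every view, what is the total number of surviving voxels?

|visual hull| = 15

start: 5×5×5 = 125 voxels
step 1: project along y, AND mask (5/25) → |grid| = 25
step 2: project along z, AND mask (19/25) → |grid| = 16
step 3: project along x, AND mask (20/25) → |grid| = 15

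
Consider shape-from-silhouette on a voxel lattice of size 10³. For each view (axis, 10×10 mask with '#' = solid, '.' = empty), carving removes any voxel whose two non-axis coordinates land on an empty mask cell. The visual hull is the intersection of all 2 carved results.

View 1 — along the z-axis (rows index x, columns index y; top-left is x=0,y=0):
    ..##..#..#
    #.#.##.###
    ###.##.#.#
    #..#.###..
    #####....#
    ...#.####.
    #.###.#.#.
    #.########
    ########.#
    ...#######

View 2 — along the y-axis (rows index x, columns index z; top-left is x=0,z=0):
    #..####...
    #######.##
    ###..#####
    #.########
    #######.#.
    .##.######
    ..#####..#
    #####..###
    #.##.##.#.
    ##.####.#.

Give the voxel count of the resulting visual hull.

483 voxels

initial block: 10^3 = 1000
step 1: project along z, AND mask (65/100) → |grid| = 650
step 2: project along y, AND mask (74/100) → |grid| = 483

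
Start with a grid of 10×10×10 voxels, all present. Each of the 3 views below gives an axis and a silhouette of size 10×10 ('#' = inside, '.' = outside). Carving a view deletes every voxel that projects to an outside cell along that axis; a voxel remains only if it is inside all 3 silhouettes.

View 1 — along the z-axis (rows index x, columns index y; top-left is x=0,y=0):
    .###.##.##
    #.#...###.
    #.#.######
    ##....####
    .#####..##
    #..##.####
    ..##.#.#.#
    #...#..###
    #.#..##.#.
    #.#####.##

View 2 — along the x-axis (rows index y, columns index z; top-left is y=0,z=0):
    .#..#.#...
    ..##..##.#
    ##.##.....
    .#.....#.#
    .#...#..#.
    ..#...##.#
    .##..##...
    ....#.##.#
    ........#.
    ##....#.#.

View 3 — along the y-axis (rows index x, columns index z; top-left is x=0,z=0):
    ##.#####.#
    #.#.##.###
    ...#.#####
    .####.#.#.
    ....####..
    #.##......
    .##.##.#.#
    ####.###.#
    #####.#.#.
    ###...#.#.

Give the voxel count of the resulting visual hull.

voxel count = 121

start: 10×10×10 = 1000 voxels
carve view 1 (along z, XY-mask fill 63/100): 630 voxels remain
carve view 2 (along x, YZ-mask fill 35/100): 211 voxels remain
carve view 3 (along y, XZ-mask fill 60/100): 121 voxels remain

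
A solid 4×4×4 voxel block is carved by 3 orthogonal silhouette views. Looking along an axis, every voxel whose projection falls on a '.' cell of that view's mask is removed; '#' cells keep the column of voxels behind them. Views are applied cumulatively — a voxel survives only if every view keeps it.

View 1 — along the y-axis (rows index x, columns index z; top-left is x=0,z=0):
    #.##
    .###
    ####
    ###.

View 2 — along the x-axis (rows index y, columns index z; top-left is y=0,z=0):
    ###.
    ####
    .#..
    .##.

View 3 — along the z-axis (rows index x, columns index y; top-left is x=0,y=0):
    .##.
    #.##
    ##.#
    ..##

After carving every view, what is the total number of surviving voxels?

|visual hull| = 20

initial block: 4^3 = 64
step 1: project along y, AND mask (13/16) → |grid| = 52
step 2: project along x, AND mask (10/16) → |grid| = 33
step 3: project along z, AND mask (10/16) → |grid| = 20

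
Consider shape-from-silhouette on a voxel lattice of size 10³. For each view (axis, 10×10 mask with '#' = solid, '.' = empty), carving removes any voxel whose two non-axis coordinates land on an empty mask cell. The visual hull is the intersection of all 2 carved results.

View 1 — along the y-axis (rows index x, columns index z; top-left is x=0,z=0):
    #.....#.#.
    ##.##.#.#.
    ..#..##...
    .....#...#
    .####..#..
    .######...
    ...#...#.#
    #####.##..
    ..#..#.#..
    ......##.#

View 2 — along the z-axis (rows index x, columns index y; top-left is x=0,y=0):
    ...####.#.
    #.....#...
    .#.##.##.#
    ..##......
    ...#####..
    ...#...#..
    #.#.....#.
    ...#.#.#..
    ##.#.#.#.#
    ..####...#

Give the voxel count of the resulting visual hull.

149 voxels

before carving: 1000 voxels (10×10×10)
carve view 1 (along y, XZ-mask fill 41/100): 410 voxels remain
carve view 2 (along z, XY-mask fill 39/100): 149 voxels remain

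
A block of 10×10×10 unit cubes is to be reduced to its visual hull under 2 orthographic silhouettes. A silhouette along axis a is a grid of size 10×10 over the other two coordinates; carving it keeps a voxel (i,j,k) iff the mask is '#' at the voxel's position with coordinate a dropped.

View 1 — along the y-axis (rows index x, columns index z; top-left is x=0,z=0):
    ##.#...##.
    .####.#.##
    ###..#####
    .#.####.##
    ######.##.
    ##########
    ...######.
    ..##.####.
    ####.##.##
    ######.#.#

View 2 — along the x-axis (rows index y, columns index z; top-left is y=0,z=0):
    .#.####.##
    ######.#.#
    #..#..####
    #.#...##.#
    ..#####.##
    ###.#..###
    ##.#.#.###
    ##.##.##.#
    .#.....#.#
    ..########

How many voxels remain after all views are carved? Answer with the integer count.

before carving: 1000 voxels (10×10×10)
  1. axis=1 (XZ plane), |mask|=73  ⇒  voxels=730
  2. axis=0 (YZ plane), |mask|=65  ⇒  voxels=470

|visual hull| = 470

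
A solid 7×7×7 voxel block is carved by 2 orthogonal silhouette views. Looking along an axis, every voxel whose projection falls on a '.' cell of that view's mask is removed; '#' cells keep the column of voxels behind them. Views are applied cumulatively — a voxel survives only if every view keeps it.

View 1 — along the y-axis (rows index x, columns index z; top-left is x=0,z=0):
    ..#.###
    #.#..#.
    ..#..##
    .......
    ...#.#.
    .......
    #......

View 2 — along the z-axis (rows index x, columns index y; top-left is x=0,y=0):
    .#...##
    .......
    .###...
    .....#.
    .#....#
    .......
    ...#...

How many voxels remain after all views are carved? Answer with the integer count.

before carving: 343 voxels (7×7×7)
[1] y-view keeps 13 columns → grid now 91
[2] z-view keeps 10 columns → grid now 26

|visual hull| = 26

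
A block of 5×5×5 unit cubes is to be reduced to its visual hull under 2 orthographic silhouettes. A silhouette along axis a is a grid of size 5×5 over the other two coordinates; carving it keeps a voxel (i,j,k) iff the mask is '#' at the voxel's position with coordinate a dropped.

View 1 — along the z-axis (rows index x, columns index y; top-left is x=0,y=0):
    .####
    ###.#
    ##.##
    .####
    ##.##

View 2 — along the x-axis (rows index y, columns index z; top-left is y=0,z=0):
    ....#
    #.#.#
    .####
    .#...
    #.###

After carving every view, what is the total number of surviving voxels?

full grid |V| = 125
carve view 1 (along z, XY-mask fill 20/25): 100 voxels remain
carve view 2 (along x, YZ-mask fill 13/25): 54 voxels remain

remaining voxels: 54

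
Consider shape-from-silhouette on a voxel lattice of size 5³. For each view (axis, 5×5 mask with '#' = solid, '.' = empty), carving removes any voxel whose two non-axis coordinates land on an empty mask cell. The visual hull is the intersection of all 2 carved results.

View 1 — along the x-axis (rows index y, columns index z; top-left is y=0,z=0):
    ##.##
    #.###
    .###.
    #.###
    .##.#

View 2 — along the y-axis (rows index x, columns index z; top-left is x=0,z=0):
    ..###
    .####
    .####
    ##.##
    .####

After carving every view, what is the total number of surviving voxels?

full grid |V| = 125
V1 x: intersect with YZ mask (18 set) -- 90 left
V2 y: intersect with XZ mask (19 set) -- 71 left

|visual hull| = 71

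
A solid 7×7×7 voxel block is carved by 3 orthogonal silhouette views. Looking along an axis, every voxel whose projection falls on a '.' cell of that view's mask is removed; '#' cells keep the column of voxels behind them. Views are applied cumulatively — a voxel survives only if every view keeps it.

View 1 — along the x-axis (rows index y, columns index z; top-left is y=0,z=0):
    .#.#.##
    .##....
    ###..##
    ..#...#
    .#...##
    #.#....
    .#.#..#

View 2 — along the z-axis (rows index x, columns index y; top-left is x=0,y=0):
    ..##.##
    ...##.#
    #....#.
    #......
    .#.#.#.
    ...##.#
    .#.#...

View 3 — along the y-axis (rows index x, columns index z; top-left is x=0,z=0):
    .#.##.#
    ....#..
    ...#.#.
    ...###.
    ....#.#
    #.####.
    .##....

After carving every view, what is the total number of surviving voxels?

|visual hull| = 17

before carving: 343 voxels (7×7×7)
after view 1 [x-axis, 21 of 49 cells solid] → remaining = 147
after view 2 [z-axis, 18 of 49 cells solid] → remaining = 48
after view 3 [y-axis, 19 of 49 cells solid] → remaining = 17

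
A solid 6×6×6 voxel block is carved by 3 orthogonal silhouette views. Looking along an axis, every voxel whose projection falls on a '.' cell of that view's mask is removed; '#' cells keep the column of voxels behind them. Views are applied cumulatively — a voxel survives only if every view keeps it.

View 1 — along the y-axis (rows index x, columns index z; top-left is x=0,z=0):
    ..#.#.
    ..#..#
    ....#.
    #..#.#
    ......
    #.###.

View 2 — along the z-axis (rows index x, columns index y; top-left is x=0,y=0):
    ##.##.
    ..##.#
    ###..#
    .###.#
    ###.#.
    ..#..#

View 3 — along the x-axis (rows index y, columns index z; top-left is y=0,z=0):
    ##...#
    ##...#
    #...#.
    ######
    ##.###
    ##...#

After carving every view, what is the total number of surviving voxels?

before carving: 216 voxels (6×6×6)
after view 1 [y-axis, 12 of 36 cells solid] → remaining = 72
after view 2 [z-axis, 21 of 36 cells solid] → remaining = 38
after view 3 [x-axis, 22 of 36 cells solid] → remaining = 18

voxel count = 18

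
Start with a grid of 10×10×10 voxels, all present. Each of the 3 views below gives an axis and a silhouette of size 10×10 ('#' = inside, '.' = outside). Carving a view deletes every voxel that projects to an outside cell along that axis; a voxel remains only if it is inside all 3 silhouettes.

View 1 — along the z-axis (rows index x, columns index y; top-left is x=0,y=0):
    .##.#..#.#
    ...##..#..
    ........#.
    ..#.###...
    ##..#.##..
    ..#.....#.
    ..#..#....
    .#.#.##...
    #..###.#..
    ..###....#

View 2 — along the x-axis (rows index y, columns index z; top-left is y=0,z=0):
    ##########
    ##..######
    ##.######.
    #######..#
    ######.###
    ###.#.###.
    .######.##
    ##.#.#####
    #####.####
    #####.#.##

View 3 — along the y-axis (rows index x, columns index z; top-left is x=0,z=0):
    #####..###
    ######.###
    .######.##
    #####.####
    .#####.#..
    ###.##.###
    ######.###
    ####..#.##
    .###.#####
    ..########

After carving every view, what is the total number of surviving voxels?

voxel count = 223

initial block: 10^3 = 1000
carve view 1 (along z, XY-mask fill 35/100): 350 voxels remain
carve view 2 (along x, YZ-mask fill 83/100): 288 voxels remain
carve view 3 (along y, XZ-mask fill 80/100): 223 voxels remain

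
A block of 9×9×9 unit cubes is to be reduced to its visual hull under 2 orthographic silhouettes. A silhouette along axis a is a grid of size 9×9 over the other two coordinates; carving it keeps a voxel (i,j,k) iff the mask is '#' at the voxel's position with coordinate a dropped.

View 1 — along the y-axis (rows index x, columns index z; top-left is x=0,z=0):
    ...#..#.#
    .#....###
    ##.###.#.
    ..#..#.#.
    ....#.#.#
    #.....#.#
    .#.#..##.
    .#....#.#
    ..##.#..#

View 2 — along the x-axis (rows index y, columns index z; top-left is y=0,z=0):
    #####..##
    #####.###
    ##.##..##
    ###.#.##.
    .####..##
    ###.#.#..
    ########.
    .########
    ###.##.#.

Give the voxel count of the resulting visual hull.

voxel count = 209

full grid |V| = 729
[1] y-view keeps 33 columns → grid now 297
[2] x-view keeps 60 columns → grid now 209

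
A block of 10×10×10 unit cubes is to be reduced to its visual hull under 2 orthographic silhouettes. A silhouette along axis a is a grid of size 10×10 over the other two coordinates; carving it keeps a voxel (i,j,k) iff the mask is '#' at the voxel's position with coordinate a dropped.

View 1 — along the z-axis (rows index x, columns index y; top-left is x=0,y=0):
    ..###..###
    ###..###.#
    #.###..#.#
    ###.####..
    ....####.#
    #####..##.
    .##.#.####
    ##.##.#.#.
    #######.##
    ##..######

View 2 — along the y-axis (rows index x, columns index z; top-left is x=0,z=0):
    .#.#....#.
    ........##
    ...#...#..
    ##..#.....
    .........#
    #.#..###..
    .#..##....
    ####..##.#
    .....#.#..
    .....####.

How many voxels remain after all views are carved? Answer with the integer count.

remaining voxels: 218

start: 10×10×10 = 1000 voxels
[1] z-view keeps 68 columns → grid now 680
[2] y-view keeps 32 columns → grid now 218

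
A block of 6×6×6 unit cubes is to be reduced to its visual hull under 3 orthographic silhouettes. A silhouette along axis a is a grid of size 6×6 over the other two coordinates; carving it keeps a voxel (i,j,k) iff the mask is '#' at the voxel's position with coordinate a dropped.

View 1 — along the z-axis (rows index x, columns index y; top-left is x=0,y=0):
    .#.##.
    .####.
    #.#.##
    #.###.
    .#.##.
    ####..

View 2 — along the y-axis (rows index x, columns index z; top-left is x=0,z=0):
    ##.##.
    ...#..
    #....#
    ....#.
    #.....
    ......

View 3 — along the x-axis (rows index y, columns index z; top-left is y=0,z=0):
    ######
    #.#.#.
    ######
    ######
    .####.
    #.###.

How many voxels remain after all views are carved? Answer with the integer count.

initial block: 6^3 = 216
V1 z: intersect with XY mask (22 set) -- 132 left
V2 y: intersect with XZ mask (9 set) -- 31 left
V3 x: intersect with YZ mask (29 set) -- 23 left

remaining voxels: 23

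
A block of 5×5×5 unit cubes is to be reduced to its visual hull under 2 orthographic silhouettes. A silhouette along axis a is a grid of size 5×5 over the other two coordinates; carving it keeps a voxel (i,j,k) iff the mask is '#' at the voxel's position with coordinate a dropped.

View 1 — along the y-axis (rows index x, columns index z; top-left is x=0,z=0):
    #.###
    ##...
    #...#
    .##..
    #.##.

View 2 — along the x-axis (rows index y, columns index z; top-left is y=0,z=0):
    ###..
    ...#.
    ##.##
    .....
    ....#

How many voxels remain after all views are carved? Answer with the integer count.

|visual hull| = 23

before carving: 125 voxels (5×5×5)
carve view 1 (along y, XZ-mask fill 13/25): 65 voxels remain
carve view 2 (along x, YZ-mask fill 9/25): 23 voxels remain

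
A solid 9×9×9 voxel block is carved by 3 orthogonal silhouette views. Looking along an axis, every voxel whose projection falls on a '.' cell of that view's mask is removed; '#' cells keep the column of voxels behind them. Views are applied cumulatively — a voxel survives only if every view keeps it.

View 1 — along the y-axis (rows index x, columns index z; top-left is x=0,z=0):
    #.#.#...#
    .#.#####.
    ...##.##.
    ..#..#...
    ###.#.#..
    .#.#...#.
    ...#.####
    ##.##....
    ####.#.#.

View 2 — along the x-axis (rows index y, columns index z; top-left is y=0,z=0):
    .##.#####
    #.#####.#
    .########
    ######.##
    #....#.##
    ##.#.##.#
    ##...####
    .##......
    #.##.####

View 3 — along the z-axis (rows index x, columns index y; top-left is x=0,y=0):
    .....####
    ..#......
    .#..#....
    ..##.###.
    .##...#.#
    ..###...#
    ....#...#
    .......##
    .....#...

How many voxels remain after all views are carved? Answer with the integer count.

initial block: 9^3 = 729
[1] y-view keeps 39 columns → grid now 351
[2] x-view keeps 55 columns → grid now 230
[3] z-view keeps 25 columns → grid now 63

remaining voxels: 63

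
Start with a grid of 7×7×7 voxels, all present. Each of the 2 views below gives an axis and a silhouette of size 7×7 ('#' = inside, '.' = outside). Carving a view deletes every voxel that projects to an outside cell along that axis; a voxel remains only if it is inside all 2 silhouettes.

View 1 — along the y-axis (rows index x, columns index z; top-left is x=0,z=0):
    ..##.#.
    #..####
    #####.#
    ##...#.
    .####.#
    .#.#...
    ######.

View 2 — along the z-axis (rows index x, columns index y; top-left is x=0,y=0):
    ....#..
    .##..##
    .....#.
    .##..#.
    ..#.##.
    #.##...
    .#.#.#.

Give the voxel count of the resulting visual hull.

|visual hull| = 77

initial block: 7^3 = 343
after view 1 [y-axis, 30 of 49 cells solid] → remaining = 210
after view 2 [z-axis, 18 of 49 cells solid] → remaining = 77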